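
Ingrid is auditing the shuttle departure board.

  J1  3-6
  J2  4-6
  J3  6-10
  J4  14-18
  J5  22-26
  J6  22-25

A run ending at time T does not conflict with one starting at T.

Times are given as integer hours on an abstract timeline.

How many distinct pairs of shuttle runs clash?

Sorted by start: J1, J2, J3, J4, J5, J6.
J2 starts before J1 ends → J1 and J2 overlap.
J3 starts exactly when J1 ends (back-to-back, no overlap); J1 is clear from here.
J3 starts exactly when J2 ends (back-to-back, no overlap); J2 is clear from here.
J4 starts after J3 ends; J3 is clear from here.
J5 starts after J4 ends; J4 is clear from here.
J6 starts before J5 ends → J5 and J6 overlap.
Overlapping pairs: J1 & J2, J5 & J6 — 2 in total.

2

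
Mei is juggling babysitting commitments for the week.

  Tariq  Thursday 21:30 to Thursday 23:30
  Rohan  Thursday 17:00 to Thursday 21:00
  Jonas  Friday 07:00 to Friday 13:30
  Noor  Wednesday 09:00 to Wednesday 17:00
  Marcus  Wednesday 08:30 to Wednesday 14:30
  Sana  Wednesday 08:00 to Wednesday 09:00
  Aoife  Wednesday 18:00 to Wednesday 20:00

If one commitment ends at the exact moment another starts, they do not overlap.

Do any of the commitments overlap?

Two intervals overlap when each starts before the other ends.
Sorted by start: Sana, Marcus, Noor, Aoife, Rohan, Tariq, Jonas.
Marcus starts before Sana ends → Sana and Marcus overlap.
That's a conflict, so the schedule is not conflict-free.

Yes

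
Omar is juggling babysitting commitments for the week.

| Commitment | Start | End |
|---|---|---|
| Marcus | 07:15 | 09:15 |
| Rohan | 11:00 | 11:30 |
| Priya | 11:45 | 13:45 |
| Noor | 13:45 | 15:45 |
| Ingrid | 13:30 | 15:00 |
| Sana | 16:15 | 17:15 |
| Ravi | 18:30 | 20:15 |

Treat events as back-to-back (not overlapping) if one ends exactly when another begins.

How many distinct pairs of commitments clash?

Sorted by start: Marcus, Rohan, Priya, Ingrid, Noor, Sana, Ravi.
Rohan starts after Marcus ends; Marcus is clear from here.
Priya starts after Rohan ends; Rohan is clear from here.
Ingrid starts before Priya ends → Priya and Ingrid overlap.
Noor starts exactly when Priya ends (back-to-back, no overlap); Priya is clear from here.
Noor starts before Ingrid ends → Ingrid and Noor overlap.
Sana starts after Ingrid ends; Ingrid is clear from here.
Sana starts after Noor ends; Noor is clear from here.
Ravi starts after Sana ends.
Overlapping pairs: Ingrid & Noor, Ingrid & Priya — 2 in total.

2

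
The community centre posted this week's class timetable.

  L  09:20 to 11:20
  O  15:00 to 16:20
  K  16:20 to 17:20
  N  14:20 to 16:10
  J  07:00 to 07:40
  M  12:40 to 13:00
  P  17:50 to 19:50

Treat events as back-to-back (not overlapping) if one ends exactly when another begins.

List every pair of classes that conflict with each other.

Sorted by start: J, L, M, N, O, K, P.
L starts after J ends, so nothing later overlaps J either.
M starts after L ends, so nothing later overlaps L either.
N starts after M ends, so nothing later overlaps M either.
O starts before N ends → N and O overlap.
K starts after N ends, so nothing later overlaps N either.
K starts exactly when O ends (back-to-back, no overlap), so nothing later overlaps O either.
P starts after K ends.

N & O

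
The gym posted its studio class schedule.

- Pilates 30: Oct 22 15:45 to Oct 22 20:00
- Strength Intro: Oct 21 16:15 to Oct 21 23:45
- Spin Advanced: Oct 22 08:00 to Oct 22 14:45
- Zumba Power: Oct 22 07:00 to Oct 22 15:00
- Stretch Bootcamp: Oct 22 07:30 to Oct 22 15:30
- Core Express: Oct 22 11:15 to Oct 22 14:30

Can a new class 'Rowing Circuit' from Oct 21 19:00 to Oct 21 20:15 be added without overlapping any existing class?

No — it overlaps Strength Intro

Strength Intro: starts Oct 21 16:15 before Rowing Circuit ends Oct 21 20:15, and ends Oct 21 23:45 after Rowing Circuit starts Oct 21 19:00 → overlap.
Zumba Power: starts Oct 22 07:00 at or after Rowing Circuit ends Oct 21 20:15 → clear.
Stretch Bootcamp: starts Oct 22 07:30 at or after Rowing Circuit ends Oct 21 20:15 → clear.
Spin Advanced: starts Oct 22 08:00 at or after Rowing Circuit ends Oct 21 20:15 → clear.
Core Express: starts Oct 22 11:15 at or after Rowing Circuit ends Oct 21 20:15 → clear.
Pilates 30: starts Oct 22 15:45 at or after Rowing Circuit ends Oct 21 20:15 → clear.
Rowing Circuit overlaps Strength Intro.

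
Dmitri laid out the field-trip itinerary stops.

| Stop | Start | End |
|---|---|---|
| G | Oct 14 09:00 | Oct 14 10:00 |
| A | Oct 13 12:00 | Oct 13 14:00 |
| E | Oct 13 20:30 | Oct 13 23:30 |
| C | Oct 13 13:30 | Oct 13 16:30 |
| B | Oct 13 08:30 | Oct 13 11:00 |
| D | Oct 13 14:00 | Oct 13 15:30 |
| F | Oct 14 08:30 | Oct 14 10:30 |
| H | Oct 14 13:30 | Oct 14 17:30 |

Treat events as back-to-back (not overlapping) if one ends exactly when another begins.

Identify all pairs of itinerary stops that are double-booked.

A & C, C & D, F & G

Check each pair: they overlap iff neither finishes before the other starts.
Sorted by start: B, A, C, D, E, F, G, H.
A starts after B ends — done with B.
C starts before A ends → A and C overlap.
D starts exactly when A ends (back-to-back, no overlap) — done with A.
D starts before C ends → C and D overlap.
E starts after C ends — done with C.
E starts after D ends — done with D.
F starts after E ends — done with E.
G starts before F ends → F and G overlap.
H starts after F ends.
H starts after G ends.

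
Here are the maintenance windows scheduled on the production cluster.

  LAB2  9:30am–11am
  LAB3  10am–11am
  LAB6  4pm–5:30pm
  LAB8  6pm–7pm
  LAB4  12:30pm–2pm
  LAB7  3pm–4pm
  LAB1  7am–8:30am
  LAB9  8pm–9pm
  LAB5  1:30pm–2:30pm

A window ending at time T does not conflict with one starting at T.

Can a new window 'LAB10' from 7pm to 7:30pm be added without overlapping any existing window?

Yes — the slot is free

LAB1: ends 8:30am at or before LAB10 starts 7pm → clear.
LAB2: ends 11am at or before LAB10 starts 7pm → clear.
LAB3: ends 11am at or before LAB10 starts 7pm → clear.
LAB4: ends 2pm at or before LAB10 starts 7pm → clear.
LAB5: ends 2:30pm at or before LAB10 starts 7pm → clear.
LAB7: ends 4pm at or before LAB10 starts 7pm → clear.
LAB6: ends 5:30pm at or before LAB10 starts 7pm → clear.
LAB8: ends 7pm at or before LAB10 starts 7pm → clear.
LAB9: starts 8pm at or after LAB10 ends 7:30pm → clear.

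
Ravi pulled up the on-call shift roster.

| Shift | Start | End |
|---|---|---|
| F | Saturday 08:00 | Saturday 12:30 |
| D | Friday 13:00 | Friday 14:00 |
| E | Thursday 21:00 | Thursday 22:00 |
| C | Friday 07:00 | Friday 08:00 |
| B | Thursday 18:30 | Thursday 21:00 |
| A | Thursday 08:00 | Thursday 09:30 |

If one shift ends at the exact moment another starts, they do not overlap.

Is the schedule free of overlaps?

Yes

Two intervals overlap when each starts before the other ends.
Sorted by start: A, B, E, C, D, F.
B starts after A ends, so A has no further overlaps.
E starts exactly when B ends (back-to-back, no overlap), so B has no further overlaps.
C starts after E ends, so E has no further overlaps.
D starts after C ends, so C has no further overlaps.
F starts after D ends.
Every pair is clear; the schedule has no overlaps.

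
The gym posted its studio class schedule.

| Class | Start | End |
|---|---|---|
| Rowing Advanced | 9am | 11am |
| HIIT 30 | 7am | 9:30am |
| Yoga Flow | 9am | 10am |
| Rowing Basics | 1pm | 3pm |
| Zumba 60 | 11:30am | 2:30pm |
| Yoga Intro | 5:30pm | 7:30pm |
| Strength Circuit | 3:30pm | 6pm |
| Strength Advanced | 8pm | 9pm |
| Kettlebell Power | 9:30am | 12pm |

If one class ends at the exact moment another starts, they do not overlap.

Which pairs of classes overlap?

Sorted by start: HIIT 30, Rowing Advanced, Yoga Flow, Kettlebell Power, Zumba 60, Rowing Basics, Strength Circuit, Yoga Intro, Strength Advanced.
Rowing Advanced starts before HIIT 30 ends → HIIT 30 and Rowing Advanced overlap.
Yoga Flow starts before HIIT 30 ends → HIIT 30 and Yoga Flow overlap.
Kettlebell Power starts exactly when HIIT 30 ends (back-to-back, no overlap), so HIIT 30 has no further overlaps.
Yoga Flow starts before Rowing Advanced ends → Rowing Advanced and Yoga Flow overlap.
Kettlebell Power starts before Rowing Advanced ends → Rowing Advanced and Kettlebell Power overlap.
Zumba 60 starts after Rowing Advanced ends, so Rowing Advanced has no further overlaps.
Kettlebell Power starts before Yoga Flow ends → Yoga Flow and Kettlebell Power overlap.
Zumba 60 starts after Yoga Flow ends, so Yoga Flow has no further overlaps.
Zumba 60 starts before Kettlebell Power ends → Kettlebell Power and Zumba 60 overlap.
Rowing Basics starts after Kettlebell Power ends, so Kettlebell Power has no further overlaps.
Rowing Basics starts before Zumba 60 ends → Zumba 60 and Rowing Basics overlap.
Strength Circuit starts after Zumba 60 ends, so Zumba 60 has no further overlaps.
Strength Circuit starts after Rowing Basics ends, so Rowing Basics has no further overlaps.
Yoga Intro starts before Strength Circuit ends → Strength Circuit and Yoga Intro overlap.
Strength Advanced starts after Strength Circuit ends.
Strength Advanced starts after Yoga Intro ends.

HIIT 30 & Rowing Advanced, HIIT 30 & Yoga Flow, Kettlebell Power & Rowing Advanced, Kettlebell Power & Yoga Flow, Kettlebell Power & Zumba 60, Rowing Advanced & Yoga Flow, Rowing Basics & Zumba 60, Strength Circuit & Yoga Intro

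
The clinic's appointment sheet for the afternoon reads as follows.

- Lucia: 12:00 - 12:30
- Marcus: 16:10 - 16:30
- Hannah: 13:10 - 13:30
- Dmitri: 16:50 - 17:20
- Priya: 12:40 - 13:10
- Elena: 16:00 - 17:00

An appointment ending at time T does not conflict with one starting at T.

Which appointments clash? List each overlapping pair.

Sorted by start: Lucia, Priya, Hannah, Elena, Marcus, Dmitri.
Priya starts after Lucia ends; Lucia is clear from here.
Hannah starts exactly when Priya ends (back-to-back, no overlap); Priya is clear from here.
Elena starts after Hannah ends; Hannah is clear from here.
Marcus starts before Elena ends → Elena and Marcus overlap.
Dmitri starts before Elena ends → Elena and Dmitri overlap.
Dmitri starts after Marcus ends.

Dmitri & Elena, Elena & Marcus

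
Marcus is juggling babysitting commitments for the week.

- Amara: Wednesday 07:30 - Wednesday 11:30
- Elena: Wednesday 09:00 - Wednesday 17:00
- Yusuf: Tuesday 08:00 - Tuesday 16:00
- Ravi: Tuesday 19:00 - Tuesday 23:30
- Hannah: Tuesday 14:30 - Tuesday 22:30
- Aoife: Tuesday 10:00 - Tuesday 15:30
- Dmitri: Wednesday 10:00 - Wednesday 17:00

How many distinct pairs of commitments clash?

Sorted by start: Yusuf, Aoife, Hannah, Ravi, Amara, Elena, Dmitri.
Aoife starts before Yusuf ends → Yusuf and Aoife overlap.
Hannah starts before Yusuf ends → Yusuf and Hannah overlap.
Ravi starts after Yusuf ends, so Yusuf has no further overlaps.
Hannah starts before Aoife ends → Aoife and Hannah overlap.
Ravi starts after Aoife ends, so Aoife has no further overlaps.
Ravi starts before Hannah ends → Hannah and Ravi overlap.
Amara starts after Hannah ends, so Hannah has no further overlaps.
Amara starts after Ravi ends, so Ravi has no further overlaps.
Elena starts before Amara ends → Amara and Elena overlap.
Dmitri starts before Amara ends → Amara and Dmitri overlap.
Dmitri starts before Elena ends → Elena and Dmitri overlap.
Overlapping pairs: Amara & Dmitri, Amara & Elena, Aoife & Hannah, Aoife & Yusuf, Dmitri & Elena, Hannah & Ravi, Hannah & Yusuf — 7 in total.

7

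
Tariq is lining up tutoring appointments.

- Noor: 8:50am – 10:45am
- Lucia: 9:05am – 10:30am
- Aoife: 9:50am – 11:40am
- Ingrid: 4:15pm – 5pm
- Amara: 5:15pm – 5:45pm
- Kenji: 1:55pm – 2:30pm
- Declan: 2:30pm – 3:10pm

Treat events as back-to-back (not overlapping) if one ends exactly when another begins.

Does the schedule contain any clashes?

Two intervals overlap when each starts before the other ends.
Sorted by start: Noor, Lucia, Aoife, Kenji, Declan, Ingrid, Amara.
Lucia starts before Noor ends → Noor and Lucia overlap.
That's a conflict, so the schedule is not conflict-free.

Yes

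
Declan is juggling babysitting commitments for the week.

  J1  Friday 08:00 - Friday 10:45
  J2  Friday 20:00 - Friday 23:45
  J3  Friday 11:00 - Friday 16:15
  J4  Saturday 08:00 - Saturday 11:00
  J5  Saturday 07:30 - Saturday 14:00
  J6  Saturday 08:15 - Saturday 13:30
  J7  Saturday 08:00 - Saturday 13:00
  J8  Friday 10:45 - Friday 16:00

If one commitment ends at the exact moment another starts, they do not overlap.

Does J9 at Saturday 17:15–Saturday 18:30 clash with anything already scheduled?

No — it doesn't clash with anything

J1: ends Friday 10:45 at or before J9 starts Saturday 17:15 → clear.
J8: ends Friday 16:00 at or before J9 starts Saturday 17:15 → clear.
J3: ends Friday 16:15 at or before J9 starts Saturday 17:15 → clear.
J2: ends Friday 23:45 at or before J9 starts Saturday 17:15 → clear.
J5: ends Saturday 14:00 at or before J9 starts Saturday 17:15 → clear.
J4: ends Saturday 11:00 at or before J9 starts Saturday 17:15 → clear.
J7: ends Saturday 13:00 at or before J9 starts Saturday 17:15 → clear.
J6: ends Saturday 13:30 at or before J9 starts Saturday 17:15 → clear.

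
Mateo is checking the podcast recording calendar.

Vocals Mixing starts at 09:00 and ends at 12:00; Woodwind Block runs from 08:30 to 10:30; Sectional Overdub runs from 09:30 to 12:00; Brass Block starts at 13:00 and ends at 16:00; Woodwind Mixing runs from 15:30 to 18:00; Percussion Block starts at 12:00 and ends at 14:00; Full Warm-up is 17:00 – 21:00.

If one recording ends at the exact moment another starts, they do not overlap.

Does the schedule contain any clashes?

Sorted by start: Woodwind Block, Vocals Mixing, Sectional Overdub, Percussion Block, Brass Block, Woodwind Mixing, Full Warm-up.
Vocals Mixing starts before Woodwind Block ends → Woodwind Block and Vocals Mixing overlap.
That's a conflict, so the schedule is not conflict-free.

Yes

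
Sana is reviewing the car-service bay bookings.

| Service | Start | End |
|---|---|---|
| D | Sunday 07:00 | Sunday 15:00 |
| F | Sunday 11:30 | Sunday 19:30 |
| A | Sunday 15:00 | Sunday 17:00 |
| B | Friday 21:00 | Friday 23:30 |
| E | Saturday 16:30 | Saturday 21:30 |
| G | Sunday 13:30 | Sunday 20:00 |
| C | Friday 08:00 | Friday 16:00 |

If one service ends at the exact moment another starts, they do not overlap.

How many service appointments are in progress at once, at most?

3

Sweep the timeline, counting +1 at each start and −1 at each end (ends before starts at a tie):
Friday 08:00 start C → 1
Friday 16:00 end C → 0
Friday 21:00 start B → 1
Friday 23:30 end B → 0
Saturday 16:30 start E → 1
Saturday 21:30 end E → 0
Sunday 07:00 start D → 1
Sunday 11:30 start F → 2
Sunday 13:30 start G → 3
Sunday 15:00 end D → 2
Sunday 15:00 start A → 3
Sunday 17:00 end A → 2
Sunday 19:30 end F → 1
Sunday 20:00 end G → 0
Peak is 3, at Sunday 13:30 (D, F, G).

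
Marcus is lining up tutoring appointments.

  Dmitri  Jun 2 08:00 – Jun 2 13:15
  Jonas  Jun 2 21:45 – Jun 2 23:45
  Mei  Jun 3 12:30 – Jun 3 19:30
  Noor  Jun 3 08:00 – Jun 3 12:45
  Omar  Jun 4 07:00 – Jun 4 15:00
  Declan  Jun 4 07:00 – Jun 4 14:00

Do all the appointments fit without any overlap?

No

Sorted by start: Dmitri, Jonas, Noor, Mei, Omar, Declan.
Jonas starts after Dmitri ends — done with Dmitri.
Noor starts after Jonas ends — done with Jonas.
Mei starts before Noor ends → Noor and Mei overlap.
That's a conflict, so the schedule is not conflict-free.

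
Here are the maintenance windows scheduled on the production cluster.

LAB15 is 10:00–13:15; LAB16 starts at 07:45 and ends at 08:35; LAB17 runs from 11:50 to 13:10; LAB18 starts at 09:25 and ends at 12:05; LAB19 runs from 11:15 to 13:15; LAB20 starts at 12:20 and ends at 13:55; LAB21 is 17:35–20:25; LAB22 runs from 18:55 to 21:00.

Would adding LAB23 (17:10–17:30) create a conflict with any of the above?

LAB16: ends 08:35 at or before LAB23 starts 17:10 → clear.
LAB18: ends 12:05 at or before LAB23 starts 17:10 → clear.
LAB15: ends 13:15 at or before LAB23 starts 17:10 → clear.
LAB19: ends 13:15 at or before LAB23 starts 17:10 → clear.
LAB17: ends 13:10 at or before LAB23 starts 17:10 → clear.
LAB20: ends 13:55 at or before LAB23 starts 17:10 → clear.
LAB21: starts 17:35 at or after LAB23 ends 17:30 → clear.
LAB22: starts 18:55 at or after LAB23 ends 17:30 → clear.

No — it doesn't clash with anything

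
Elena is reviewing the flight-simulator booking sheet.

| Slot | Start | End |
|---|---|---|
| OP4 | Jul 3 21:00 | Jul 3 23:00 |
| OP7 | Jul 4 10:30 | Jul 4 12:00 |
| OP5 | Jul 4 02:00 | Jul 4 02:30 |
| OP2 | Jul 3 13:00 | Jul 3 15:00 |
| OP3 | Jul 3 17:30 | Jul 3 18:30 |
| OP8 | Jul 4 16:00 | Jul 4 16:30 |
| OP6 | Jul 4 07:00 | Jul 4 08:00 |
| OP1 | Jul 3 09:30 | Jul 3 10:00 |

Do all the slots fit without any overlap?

Two intervals overlap when each starts before the other ends.
Sorted by start: OP1, OP2, OP3, OP4, OP5, OP6, OP7, OP8.
OP2 starts after OP1 ends — done with OP1.
OP3 starts after OP2 ends — done with OP2.
OP4 starts after OP3 ends — done with OP3.
OP5 starts after OP4 ends — done with OP4.
OP6 starts after OP5 ends — done with OP5.
OP7 starts after OP6 ends — done with OP6.
OP8 starts after OP7 ends.
Every pair is clear; the schedule has no overlaps.

Yes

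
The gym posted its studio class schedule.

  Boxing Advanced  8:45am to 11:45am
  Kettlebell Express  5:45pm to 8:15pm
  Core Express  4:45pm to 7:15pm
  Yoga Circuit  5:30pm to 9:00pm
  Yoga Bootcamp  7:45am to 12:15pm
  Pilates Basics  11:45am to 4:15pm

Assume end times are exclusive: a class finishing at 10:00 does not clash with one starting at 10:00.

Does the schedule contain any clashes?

Sorted by start: Yoga Bootcamp, Boxing Advanced, Pilates Basics, Core Express, Yoga Circuit, Kettlebell Express.
Boxing Advanced starts before Yoga Bootcamp ends → Yoga Bootcamp and Boxing Advanced overlap.
That's a conflict, so the schedule is not conflict-free.

Yes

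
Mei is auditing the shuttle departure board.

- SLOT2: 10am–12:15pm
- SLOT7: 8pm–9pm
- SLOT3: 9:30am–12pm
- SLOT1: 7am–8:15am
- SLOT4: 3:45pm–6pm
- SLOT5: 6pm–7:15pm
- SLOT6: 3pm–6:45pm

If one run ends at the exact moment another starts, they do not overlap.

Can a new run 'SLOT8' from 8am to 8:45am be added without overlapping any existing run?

SLOT1: starts 7am before SLOT8 ends 8:45am, and ends 8:15am after SLOT8 starts 8am → overlap.
SLOT3: starts 9:30am at or after SLOT8 ends 8:45am → clear.
SLOT2: starts 10am at or after SLOT8 ends 8:45am → clear.
SLOT6: starts 3pm at or after SLOT8 ends 8:45am → clear.
SLOT4: starts 3:45pm at or after SLOT8 ends 8:45am → clear.
SLOT5: starts 6pm at or after SLOT8 ends 8:45am → clear.
SLOT7: starts 8pm at or after SLOT8 ends 8:45am → clear.
SLOT8 overlaps SLOT1.

No — it overlaps SLOT1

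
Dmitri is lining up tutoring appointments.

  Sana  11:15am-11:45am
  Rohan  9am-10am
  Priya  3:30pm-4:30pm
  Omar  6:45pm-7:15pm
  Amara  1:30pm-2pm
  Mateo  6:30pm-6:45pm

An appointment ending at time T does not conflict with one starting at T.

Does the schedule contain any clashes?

Two intervals overlap when each starts before the other ends.
Sorted by start: Rohan, Sana, Amara, Priya, Mateo, Omar.
Sana starts after Rohan ends; Rohan is clear from here.
Amara starts after Sana ends; Sana is clear from here.
Priya starts after Amara ends; Amara is clear from here.
Mateo starts after Priya ends; Priya is clear from here.
Omar starts exactly when Mateo ends (back-to-back, no overlap).
Every pair is clear; the schedule has no overlaps.

No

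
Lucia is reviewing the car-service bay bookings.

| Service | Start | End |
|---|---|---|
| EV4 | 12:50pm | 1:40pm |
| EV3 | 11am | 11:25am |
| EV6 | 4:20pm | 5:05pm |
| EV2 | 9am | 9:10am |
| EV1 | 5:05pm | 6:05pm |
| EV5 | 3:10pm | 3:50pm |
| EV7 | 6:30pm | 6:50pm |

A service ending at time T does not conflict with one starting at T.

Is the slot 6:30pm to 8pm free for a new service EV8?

No — it overlaps EV7

EV2: ends 9:10am at or before EV8 starts 6:30pm → clear.
EV3: ends 11:25am at or before EV8 starts 6:30pm → clear.
EV4: ends 1:40pm at or before EV8 starts 6:30pm → clear.
EV5: ends 3:50pm at or before EV8 starts 6:30pm → clear.
EV6: ends 5:05pm at or before EV8 starts 6:30pm → clear.
EV1: ends 6:05pm at or before EV8 starts 6:30pm → clear.
EV7: starts 6:30pm before EV8 ends 8pm, and ends 6:50pm after EV8 starts 6:30pm → overlap.
EV8 overlaps EV7.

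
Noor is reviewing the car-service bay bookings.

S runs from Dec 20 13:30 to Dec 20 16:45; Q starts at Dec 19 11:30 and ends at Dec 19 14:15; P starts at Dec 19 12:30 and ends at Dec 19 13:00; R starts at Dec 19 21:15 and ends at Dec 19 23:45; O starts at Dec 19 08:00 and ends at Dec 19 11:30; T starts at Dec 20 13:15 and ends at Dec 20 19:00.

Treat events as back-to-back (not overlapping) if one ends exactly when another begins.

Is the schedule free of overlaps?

No

Two intervals overlap when each starts before the other ends.
Sorted by start: O, Q, P, R, T, S.
Q starts exactly when O ends (back-to-back, no overlap), so O has no further overlaps.
P starts before Q ends → Q and P overlap.
That's a conflict, so the schedule is not conflict-free.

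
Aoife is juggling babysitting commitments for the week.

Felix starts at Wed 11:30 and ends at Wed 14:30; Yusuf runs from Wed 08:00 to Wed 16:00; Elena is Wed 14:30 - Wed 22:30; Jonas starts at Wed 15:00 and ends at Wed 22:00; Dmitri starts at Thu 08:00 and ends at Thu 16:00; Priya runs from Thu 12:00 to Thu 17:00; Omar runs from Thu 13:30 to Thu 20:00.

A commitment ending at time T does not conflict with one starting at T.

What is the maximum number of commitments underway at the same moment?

Sweep the timeline, counting +1 at each start and −1 at each end (ends before starts at a tie):
Wed 08:00 start Yusuf → 1
Wed 11:30 start Felix → 2
Wed 14:30 end Felix → 1
Wed 14:30 start Elena → 2
Wed 15:00 start Jonas → 3
Wed 16:00 end Yusuf → 2
Wed 22:00 end Jonas → 1
Wed 22:30 end Elena → 0
Thu 08:00 start Dmitri → 1
Thu 12:00 start Priya → 2
Thu 13:30 start Omar → 3
Thu 16:00 end Dmitri → 2
Thu 17:00 end Priya → 1
Thu 20:00 end Omar → 0
Peak is 3, at Wed 15:00 (Elena, Jonas, Yusuf).

3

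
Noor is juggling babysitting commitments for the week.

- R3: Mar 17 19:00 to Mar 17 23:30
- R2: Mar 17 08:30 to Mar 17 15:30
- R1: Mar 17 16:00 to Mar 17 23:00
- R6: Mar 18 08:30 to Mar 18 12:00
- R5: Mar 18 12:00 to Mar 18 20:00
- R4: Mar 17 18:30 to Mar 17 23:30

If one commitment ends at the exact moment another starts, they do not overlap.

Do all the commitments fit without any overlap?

No

Check each pair: they overlap iff neither finishes before the other starts.
Sorted by start: R2, R1, R4, R3, R6, R5.
R1 starts after R2 ends — done with R2.
R4 starts before R1 ends → R1 and R4 overlap.
That's a conflict, so the schedule is not conflict-free.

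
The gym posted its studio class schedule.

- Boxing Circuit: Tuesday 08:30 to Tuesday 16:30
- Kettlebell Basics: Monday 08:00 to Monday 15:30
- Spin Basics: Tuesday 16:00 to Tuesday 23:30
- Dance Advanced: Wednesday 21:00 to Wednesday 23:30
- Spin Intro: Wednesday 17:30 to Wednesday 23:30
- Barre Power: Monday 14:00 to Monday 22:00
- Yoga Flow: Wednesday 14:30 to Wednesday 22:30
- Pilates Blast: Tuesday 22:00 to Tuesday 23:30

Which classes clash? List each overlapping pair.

Sorted by start: Kettlebell Basics, Barre Power, Boxing Circuit, Spin Basics, Pilates Blast, Yoga Flow, Spin Intro, Dance Advanced.
Barre Power starts before Kettlebell Basics ends → Kettlebell Basics and Barre Power overlap.
Boxing Circuit starts after Kettlebell Basics ends; Kettlebell Basics is clear from here.
Boxing Circuit starts after Barre Power ends; Barre Power is clear from here.
Spin Basics starts before Boxing Circuit ends → Boxing Circuit and Spin Basics overlap.
Pilates Blast starts after Boxing Circuit ends; Boxing Circuit is clear from here.
Pilates Blast starts before Spin Basics ends → Spin Basics and Pilates Blast overlap.
Yoga Flow starts after Spin Basics ends; Spin Basics is clear from here.
Yoga Flow starts after Pilates Blast ends; Pilates Blast is clear from here.
Spin Intro starts before Yoga Flow ends → Yoga Flow and Spin Intro overlap.
Dance Advanced starts before Yoga Flow ends → Yoga Flow and Dance Advanced overlap.
Dance Advanced starts before Spin Intro ends → Spin Intro and Dance Advanced overlap.

Barre Power & Kettlebell Basics, Boxing Circuit & Spin Basics, Dance Advanced & Spin Intro, Dance Advanced & Yoga Flow, Pilates Blast & Spin Basics, Spin Intro & Yoga Flow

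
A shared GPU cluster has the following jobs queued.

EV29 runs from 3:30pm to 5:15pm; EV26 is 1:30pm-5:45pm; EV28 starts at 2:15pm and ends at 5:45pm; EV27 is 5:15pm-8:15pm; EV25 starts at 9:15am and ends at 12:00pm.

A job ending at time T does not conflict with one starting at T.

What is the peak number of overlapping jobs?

3

Sweep the timeline, counting +1 at each start and −1 at each end (ends before starts at a tie):
9:15am start EV25 → 1
12:00pm end EV25 → 0
1:30pm start EV26 → 1
2:15pm start EV28 → 2
3:30pm start EV29 → 3
5:15pm end EV29 → 2
5:15pm start EV27 → 3
5:45pm end EV26 → 2
5:45pm end EV28 → 1
8:15pm end EV27 → 0
Peak is 3, at 3:30pm (EV26, EV28, EV29).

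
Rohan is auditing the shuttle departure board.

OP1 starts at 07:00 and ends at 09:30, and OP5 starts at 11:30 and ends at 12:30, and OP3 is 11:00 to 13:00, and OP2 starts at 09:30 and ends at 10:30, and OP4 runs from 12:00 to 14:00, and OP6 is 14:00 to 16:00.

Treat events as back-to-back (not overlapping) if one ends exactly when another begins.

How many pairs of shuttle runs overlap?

Sorted by start: OP1, OP2, OP3, OP5, OP4, OP6.
OP2 starts exactly when OP1 ends (back-to-back, no overlap); OP1 is clear from here.
OP3 starts after OP2 ends; OP2 is clear from here.
OP5 starts before OP3 ends → OP3 and OP5 overlap.
OP4 starts before OP3 ends → OP3 and OP4 overlap.
OP6 starts after OP3 ends.
OP4 starts before OP5 ends → OP5 and OP4 overlap.
OP6 starts after OP5 ends.
OP6 starts exactly when OP4 ends (back-to-back, no overlap).
Overlapping pairs: OP3 & OP4, OP3 & OP5, OP4 & OP5 — 3 in total.

3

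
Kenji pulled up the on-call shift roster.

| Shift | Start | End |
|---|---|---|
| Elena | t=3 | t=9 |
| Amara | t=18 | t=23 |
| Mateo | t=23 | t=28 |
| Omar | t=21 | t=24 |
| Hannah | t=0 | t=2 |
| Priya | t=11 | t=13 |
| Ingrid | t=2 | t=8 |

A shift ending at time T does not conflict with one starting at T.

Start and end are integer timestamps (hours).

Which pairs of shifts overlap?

Amara & Omar, Elena & Ingrid, Mateo & Omar

Sorted by start: Hannah, Ingrid, Elena, Priya, Amara, Omar, Mateo.
Ingrid starts exactly when Hannah ends (back-to-back, no overlap) — done with Hannah.
Elena starts before Ingrid ends → Ingrid and Elena overlap.
Priya starts after Ingrid ends — done with Ingrid.
Priya starts after Elena ends — done with Elena.
Amara starts after Priya ends — done with Priya.
Omar starts before Amara ends → Amara and Omar overlap.
Mateo starts exactly when Amara ends (back-to-back, no overlap).
Mateo starts before Omar ends → Omar and Mateo overlap.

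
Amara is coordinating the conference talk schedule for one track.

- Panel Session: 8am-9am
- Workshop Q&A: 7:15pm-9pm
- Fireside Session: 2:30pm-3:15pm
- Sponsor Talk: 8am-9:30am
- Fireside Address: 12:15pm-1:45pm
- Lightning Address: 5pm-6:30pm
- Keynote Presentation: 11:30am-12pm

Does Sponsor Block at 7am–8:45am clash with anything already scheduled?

Yes — it overlaps Panel Session, Sponsor Talk

Sponsor Talk: starts 8am before Sponsor Block ends 8:45am, and ends 9:30am after Sponsor Block starts 7am → overlap.
Panel Session: starts 8am before Sponsor Block ends 8:45am, and ends 9am after Sponsor Block starts 7am → overlap.
Keynote Presentation: starts 11:30am at or after Sponsor Block ends 8:45am → clear.
Fireside Address: starts 12:15pm at or after Sponsor Block ends 8:45am → clear.
Fireside Session: starts 2:30pm at or after Sponsor Block ends 8:45am → clear.
Lightning Address: starts 5pm at or after Sponsor Block ends 8:45am → clear.
Workshop Q&A: starts 7:15pm at or after Sponsor Block ends 8:45am → clear.
Sponsor Block overlaps Sponsor Talk, Panel Session.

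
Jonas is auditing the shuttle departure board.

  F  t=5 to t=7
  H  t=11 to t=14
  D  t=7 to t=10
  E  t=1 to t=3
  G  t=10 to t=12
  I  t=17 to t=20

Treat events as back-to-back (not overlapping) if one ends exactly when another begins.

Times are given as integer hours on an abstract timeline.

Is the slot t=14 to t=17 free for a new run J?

Yes — the slot is free

E: ends t=3 at or before J starts t=14 → clear.
F: ends t=7 at or before J starts t=14 → clear.
D: ends t=10 at or before J starts t=14 → clear.
G: ends t=12 at or before J starts t=14 → clear.
H: ends t=14 at or before J starts t=14 → clear.
I: starts t=17 at or after J ends t=17 → clear.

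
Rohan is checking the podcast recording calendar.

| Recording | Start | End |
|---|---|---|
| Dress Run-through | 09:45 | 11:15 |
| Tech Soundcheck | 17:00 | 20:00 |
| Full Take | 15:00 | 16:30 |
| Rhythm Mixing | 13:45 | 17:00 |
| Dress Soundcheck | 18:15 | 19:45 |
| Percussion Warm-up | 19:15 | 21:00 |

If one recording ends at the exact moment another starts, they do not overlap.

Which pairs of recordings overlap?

Sorted by start: Dress Run-through, Rhythm Mixing, Full Take, Tech Soundcheck, Dress Soundcheck, Percussion Warm-up.
Rhythm Mixing starts after Dress Run-through ends, so nothing later overlaps Dress Run-through either.
Full Take starts before Rhythm Mixing ends → Rhythm Mixing and Full Take overlap.
Tech Soundcheck starts exactly when Rhythm Mixing ends (back-to-back, no overlap), so nothing later overlaps Rhythm Mixing either.
Tech Soundcheck starts after Full Take ends, so nothing later overlaps Full Take either.
Dress Soundcheck starts before Tech Soundcheck ends → Tech Soundcheck and Dress Soundcheck overlap.
Percussion Warm-up starts before Tech Soundcheck ends → Tech Soundcheck and Percussion Warm-up overlap.
Percussion Warm-up starts before Dress Soundcheck ends → Dress Soundcheck and Percussion Warm-up overlap.

Dress Soundcheck & Percussion Warm-up, Dress Soundcheck & Tech Soundcheck, Full Take & Rhythm Mixing, Percussion Warm-up & Tech Soundcheck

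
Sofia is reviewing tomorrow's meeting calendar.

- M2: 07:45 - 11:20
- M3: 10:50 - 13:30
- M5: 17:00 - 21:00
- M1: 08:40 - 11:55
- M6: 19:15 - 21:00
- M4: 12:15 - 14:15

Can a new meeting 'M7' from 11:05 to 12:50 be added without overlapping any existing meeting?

M2: starts 07:45 before M7 ends 12:50, and ends 11:20 after M7 starts 11:05 → overlap.
M1: starts 08:40 before M7 ends 12:50, and ends 11:55 after M7 starts 11:05 → overlap.
M3: starts 10:50 before M7 ends 12:50, and ends 13:30 after M7 starts 11:05 → overlap.
M4: starts 12:15 before M7 ends 12:50, and ends 14:15 after M7 starts 11:05 → overlap.
M5: starts 17:00 at or after M7 ends 12:50 → clear.
M6: starts 19:15 at or after M7 ends 12:50 → clear.
M7 overlaps M1, M2, M3, M4.

No — it overlaps M1, M2, M3, M4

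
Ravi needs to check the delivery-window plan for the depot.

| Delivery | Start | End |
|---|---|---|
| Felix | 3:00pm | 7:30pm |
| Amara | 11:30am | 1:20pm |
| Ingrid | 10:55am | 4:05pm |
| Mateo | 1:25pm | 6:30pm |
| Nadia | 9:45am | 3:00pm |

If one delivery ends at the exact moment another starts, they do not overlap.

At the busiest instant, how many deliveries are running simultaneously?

Sort all start/end points and keep a running count:
9:45am start Nadia → 1
10:55am start Ingrid → 2
11:30am start Amara → 3
1:20pm end Amara → 2
1:25pm start Mateo → 3
3:00pm end Nadia → 2
3:00pm start Felix → 3
4:05pm end Ingrid → 2
6:30pm end Mateo → 1
7:30pm end Felix → 0
Peak is 3, at 11:30am (Amara, Ingrid, Nadia).

3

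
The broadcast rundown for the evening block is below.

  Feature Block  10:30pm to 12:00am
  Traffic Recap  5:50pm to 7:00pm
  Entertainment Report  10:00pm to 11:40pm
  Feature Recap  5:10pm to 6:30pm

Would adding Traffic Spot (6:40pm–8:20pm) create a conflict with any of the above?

Feature Recap: ends 6:30pm at or before Traffic Spot starts 6:40pm → clear.
Traffic Recap: starts 5:50pm before Traffic Spot ends 8:20pm, and ends 7:00pm after Traffic Spot starts 6:40pm → overlap.
Entertainment Report: starts 10:00pm at or after Traffic Spot ends 8:20pm → clear.
Feature Block: starts 10:30pm at or after Traffic Spot ends 8:20pm → clear.
Traffic Spot overlaps Traffic Recap.

Yes — it overlaps Traffic Recap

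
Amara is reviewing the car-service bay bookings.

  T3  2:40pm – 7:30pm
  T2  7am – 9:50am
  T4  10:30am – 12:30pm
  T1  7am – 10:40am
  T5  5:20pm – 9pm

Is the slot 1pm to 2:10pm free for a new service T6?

T1: ends 10:40am at or before T6 starts 1pm → clear.
T2: ends 9:50am at or before T6 starts 1pm → clear.
T4: ends 12:30pm at or before T6 starts 1pm → clear.
T3: starts 2:40pm at or after T6 ends 2:10pm → clear.
T5: starts 5:20pm at or after T6 ends 2:10pm → clear.

Yes — the slot is free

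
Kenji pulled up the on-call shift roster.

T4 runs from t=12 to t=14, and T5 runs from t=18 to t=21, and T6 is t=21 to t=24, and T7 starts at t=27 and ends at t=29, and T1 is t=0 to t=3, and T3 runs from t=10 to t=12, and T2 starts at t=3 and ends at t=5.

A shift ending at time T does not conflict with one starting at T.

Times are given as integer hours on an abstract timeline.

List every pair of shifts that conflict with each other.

no overlapping pairs

Sorted by start: T1, T2, T3, T4, T5, T6, T7.
T2 starts exactly when T1 ends (back-to-back, no overlap), so nothing later overlaps T1 either.
T3 starts after T2 ends, so nothing later overlaps T2 either.
T4 starts exactly when T3 ends (back-to-back, no overlap), so nothing later overlaps T3 either.
T5 starts after T4 ends, so nothing later overlaps T4 either.
T6 starts exactly when T5 ends (back-to-back, no overlap), so nothing later overlaps T5 either.
T7 starts after T6 ends.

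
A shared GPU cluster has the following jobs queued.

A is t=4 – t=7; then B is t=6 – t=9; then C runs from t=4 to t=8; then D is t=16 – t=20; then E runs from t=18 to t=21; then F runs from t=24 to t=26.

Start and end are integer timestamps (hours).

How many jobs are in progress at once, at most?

Walk through starts and ends in time order (an end at T is processed before a start at T):
t=4 start A → 1
t=4 start C → 2
t=6 start B → 3
t=7 end A → 2
t=8 end C → 1
t=9 end B → 0
t=16 start D → 1
t=18 start E → 2
t=20 end D → 1
t=21 end E → 0
t=24 start F → 1
t=26 end F → 0
Peak is 3, at t=6 (A, B, C).

3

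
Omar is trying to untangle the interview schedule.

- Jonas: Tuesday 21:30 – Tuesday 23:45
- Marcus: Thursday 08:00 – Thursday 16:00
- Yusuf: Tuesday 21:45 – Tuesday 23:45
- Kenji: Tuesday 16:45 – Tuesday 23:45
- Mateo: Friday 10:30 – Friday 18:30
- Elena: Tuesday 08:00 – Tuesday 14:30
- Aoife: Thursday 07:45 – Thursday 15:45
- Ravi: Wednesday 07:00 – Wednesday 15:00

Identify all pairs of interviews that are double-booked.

Sorted by start: Elena, Kenji, Jonas, Yusuf, Ravi, Aoife, Marcus, Mateo.
Kenji starts after Elena ends, so Elena has no further overlaps.
Jonas starts before Kenji ends → Kenji and Jonas overlap.
Yusuf starts before Kenji ends → Kenji and Yusuf overlap.
Ravi starts after Kenji ends, so Kenji has no further overlaps.
Yusuf starts before Jonas ends → Jonas and Yusuf overlap.
Ravi starts after Jonas ends, so Jonas has no further overlaps.
Ravi starts after Yusuf ends, so Yusuf has no further overlaps.
Aoife starts after Ravi ends, so Ravi has no further overlaps.
Marcus starts before Aoife ends → Aoife and Marcus overlap.
Mateo starts after Aoife ends.
Mateo starts after Marcus ends.

Aoife & Marcus, Jonas & Kenji, Jonas & Yusuf, Kenji & Yusuf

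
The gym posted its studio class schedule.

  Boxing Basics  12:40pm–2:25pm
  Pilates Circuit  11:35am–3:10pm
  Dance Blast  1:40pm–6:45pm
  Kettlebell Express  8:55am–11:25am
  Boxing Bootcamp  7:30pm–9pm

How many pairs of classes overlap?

3

Sorted by start: Kettlebell Express, Pilates Circuit, Boxing Basics, Dance Blast, Boxing Bootcamp.
Pilates Circuit starts after Kettlebell Express ends; Kettlebell Express is clear from here.
Boxing Basics starts before Pilates Circuit ends → Pilates Circuit and Boxing Basics overlap.
Dance Blast starts before Pilates Circuit ends → Pilates Circuit and Dance Blast overlap.
Boxing Bootcamp starts after Pilates Circuit ends.
Dance Blast starts before Boxing Basics ends → Boxing Basics and Dance Blast overlap.
Boxing Bootcamp starts after Boxing Basics ends.
Boxing Bootcamp starts after Dance Blast ends.
Overlapping pairs: Boxing Basics & Dance Blast, Boxing Basics & Pilates Circuit, Dance Blast & Pilates Circuit — 3 in total.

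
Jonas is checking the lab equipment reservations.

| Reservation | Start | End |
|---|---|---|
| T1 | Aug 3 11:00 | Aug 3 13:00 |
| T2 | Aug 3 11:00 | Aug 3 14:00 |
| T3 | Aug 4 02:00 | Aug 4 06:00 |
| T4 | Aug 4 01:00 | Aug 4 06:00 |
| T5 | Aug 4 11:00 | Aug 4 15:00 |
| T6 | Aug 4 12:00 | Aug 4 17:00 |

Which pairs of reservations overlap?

Check each pair: they overlap iff neither finishes before the other starts.
Sorted by start: T1, T2, T4, T3, T5, T6.
T2 starts before T1 ends → T1 and T2 overlap.
T4 starts after T1 ends, so nothing later overlaps T1 either.
T4 starts after T2 ends, so nothing later overlaps T2 either.
T3 starts before T4 ends → T4 and T3 overlap.
T5 starts after T4 ends, so nothing later overlaps T4 either.
T5 starts after T3 ends, so nothing later overlaps T3 either.
T6 starts before T5 ends → T5 and T6 overlap.

T1 & T2, T3 & T4, T5 & T6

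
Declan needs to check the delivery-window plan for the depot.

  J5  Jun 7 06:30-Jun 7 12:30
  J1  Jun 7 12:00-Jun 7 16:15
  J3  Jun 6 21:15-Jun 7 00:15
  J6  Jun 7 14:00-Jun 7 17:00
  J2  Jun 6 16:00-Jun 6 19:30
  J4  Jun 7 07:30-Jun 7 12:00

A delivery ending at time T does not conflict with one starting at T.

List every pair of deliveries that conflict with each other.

J1 & J5, J1 & J6, J4 & J5

Sorted by start: J2, J3, J5, J4, J1, J6.
J3 starts after J2 ends, so nothing later overlaps J2 either.
J5 starts after J3 ends, so nothing later overlaps J3 either.
J4 starts before J5 ends → J5 and J4 overlap.
J1 starts before J5 ends → J5 and J1 overlap.
J6 starts after J5 ends.
J1 starts exactly when J4 ends (back-to-back, no overlap), so nothing later overlaps J4 either.
J6 starts before J1 ends → J1 and J6 overlap.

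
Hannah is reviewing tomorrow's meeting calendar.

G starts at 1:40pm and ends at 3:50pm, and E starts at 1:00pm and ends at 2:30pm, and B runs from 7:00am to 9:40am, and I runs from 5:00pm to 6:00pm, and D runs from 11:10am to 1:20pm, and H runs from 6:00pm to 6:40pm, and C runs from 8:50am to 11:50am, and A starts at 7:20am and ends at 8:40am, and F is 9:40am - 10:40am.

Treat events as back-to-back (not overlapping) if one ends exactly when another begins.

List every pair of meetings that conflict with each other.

Sorted by start: B, A, C, F, D, E, G, I, H.
A starts before B ends → B and A overlap.
C starts before B ends → B and C overlap.
F starts exactly when B ends (back-to-back, no overlap), so nothing later overlaps B either.
C starts after A ends, so nothing later overlaps A either.
F starts before C ends → C and F overlap.
D starts before C ends → C and D overlap.
E starts after C ends, so nothing later overlaps C either.
D starts after F ends, so nothing later overlaps F either.
E starts before D ends → D and E overlap.
G starts after D ends, so nothing later overlaps D either.
G starts before E ends → E and G overlap.
I starts after E ends, so nothing later overlaps E either.
I starts after G ends, so nothing later overlaps G either.
H starts exactly when I ends (back-to-back, no overlap).

A & B, B & C, C & D, C & F, D & E, E & G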